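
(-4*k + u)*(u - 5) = -4*k*u + 20*k + u^2 - 5*u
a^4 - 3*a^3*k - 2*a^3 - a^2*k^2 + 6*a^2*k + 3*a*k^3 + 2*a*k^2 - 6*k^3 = (a - 2)*(a - 3*k)*(a - k)*(a + k)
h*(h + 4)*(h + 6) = h^3 + 10*h^2 + 24*h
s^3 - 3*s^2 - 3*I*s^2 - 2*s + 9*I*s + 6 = (s - 3)*(s - 2*I)*(s - I)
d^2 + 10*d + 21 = (d + 3)*(d + 7)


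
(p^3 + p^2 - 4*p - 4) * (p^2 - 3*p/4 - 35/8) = p^5 + p^4/4 - 73*p^3/8 - 43*p^2/8 + 41*p/2 + 35/2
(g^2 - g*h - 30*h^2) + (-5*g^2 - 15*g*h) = -4*g^2 - 16*g*h - 30*h^2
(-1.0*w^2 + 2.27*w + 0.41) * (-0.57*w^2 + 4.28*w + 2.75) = 0.57*w^4 - 5.5739*w^3 + 6.7319*w^2 + 7.9973*w + 1.1275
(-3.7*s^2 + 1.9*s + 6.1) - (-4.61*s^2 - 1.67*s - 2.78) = 0.91*s^2 + 3.57*s + 8.88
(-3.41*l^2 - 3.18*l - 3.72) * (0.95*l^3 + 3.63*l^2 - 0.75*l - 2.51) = -3.2395*l^5 - 15.3993*l^4 - 12.5199*l^3 - 2.5595*l^2 + 10.7718*l + 9.3372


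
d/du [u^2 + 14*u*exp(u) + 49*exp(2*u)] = 14*u*exp(u) + 2*u + 98*exp(2*u) + 14*exp(u)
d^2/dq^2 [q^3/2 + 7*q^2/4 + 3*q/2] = 3*q + 7/2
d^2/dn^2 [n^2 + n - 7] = 2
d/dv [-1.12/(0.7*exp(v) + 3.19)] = 0.784*exp(v)/(0.7*exp(v) + 3.19)^2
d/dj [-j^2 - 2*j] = -2*j - 2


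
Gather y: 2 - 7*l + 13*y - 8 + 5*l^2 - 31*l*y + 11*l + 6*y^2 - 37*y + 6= 5*l^2 + 4*l + 6*y^2 + y*(-31*l - 24)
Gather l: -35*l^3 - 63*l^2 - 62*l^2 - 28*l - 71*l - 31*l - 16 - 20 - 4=-35*l^3 - 125*l^2 - 130*l - 40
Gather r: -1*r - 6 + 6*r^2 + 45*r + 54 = 6*r^2 + 44*r + 48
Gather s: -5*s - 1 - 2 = -5*s - 3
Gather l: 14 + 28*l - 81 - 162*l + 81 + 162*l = 28*l + 14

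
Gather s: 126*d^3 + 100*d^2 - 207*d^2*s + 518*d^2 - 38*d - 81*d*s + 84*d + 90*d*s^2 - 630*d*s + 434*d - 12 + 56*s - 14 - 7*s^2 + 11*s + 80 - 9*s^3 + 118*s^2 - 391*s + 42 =126*d^3 + 618*d^2 + 480*d - 9*s^3 + s^2*(90*d + 111) + s*(-207*d^2 - 711*d - 324) + 96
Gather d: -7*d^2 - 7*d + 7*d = -7*d^2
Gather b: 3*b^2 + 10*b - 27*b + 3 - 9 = 3*b^2 - 17*b - 6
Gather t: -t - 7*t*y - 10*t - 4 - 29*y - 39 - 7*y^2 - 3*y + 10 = t*(-7*y - 11) - 7*y^2 - 32*y - 33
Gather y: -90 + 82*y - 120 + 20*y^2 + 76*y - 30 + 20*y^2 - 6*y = 40*y^2 + 152*y - 240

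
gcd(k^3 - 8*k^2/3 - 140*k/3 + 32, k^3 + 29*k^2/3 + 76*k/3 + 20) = k + 6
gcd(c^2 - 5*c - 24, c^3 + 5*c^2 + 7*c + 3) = c + 3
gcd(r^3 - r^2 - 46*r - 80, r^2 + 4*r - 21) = 1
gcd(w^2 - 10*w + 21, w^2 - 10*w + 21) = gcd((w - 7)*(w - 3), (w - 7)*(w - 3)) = w^2 - 10*w + 21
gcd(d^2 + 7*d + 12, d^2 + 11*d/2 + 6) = d + 4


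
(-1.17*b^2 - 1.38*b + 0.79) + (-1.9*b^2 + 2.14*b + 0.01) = -3.07*b^2 + 0.76*b + 0.8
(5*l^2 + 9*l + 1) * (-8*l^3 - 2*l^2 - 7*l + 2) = -40*l^5 - 82*l^4 - 61*l^3 - 55*l^2 + 11*l + 2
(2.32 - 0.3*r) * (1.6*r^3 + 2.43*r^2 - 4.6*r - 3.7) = -0.48*r^4 + 2.983*r^3 + 7.0176*r^2 - 9.562*r - 8.584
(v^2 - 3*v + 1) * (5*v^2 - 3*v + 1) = 5*v^4 - 18*v^3 + 15*v^2 - 6*v + 1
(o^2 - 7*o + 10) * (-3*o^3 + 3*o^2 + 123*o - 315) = -3*o^5 + 24*o^4 + 72*o^3 - 1146*o^2 + 3435*o - 3150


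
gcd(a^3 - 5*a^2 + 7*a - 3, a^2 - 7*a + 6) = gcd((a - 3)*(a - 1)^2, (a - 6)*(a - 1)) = a - 1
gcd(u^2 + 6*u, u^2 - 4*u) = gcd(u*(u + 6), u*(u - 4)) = u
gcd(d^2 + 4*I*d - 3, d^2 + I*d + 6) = d + 3*I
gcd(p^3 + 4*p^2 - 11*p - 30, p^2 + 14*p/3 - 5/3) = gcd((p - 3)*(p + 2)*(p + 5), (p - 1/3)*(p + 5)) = p + 5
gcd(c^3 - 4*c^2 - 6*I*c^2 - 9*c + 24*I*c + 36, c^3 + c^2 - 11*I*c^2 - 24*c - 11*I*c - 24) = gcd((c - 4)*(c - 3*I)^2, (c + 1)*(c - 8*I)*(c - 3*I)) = c - 3*I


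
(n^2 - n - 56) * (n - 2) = n^3 - 3*n^2 - 54*n + 112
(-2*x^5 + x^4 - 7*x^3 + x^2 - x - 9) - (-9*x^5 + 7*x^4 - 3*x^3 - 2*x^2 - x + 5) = 7*x^5 - 6*x^4 - 4*x^3 + 3*x^2 - 14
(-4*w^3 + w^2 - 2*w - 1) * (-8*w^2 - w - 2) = 32*w^5 - 4*w^4 + 23*w^3 + 8*w^2 + 5*w + 2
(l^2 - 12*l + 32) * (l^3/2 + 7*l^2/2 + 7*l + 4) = l^5/2 - 5*l^4/2 - 19*l^3 + 32*l^2 + 176*l + 128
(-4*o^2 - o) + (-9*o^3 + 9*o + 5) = -9*o^3 - 4*o^2 + 8*o + 5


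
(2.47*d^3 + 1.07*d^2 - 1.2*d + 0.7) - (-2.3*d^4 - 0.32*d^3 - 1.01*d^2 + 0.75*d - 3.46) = 2.3*d^4 + 2.79*d^3 + 2.08*d^2 - 1.95*d + 4.16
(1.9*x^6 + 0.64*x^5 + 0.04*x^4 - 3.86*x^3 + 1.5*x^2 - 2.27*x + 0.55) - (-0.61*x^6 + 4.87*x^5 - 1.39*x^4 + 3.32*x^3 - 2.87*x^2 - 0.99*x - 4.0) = 2.51*x^6 - 4.23*x^5 + 1.43*x^4 - 7.18*x^3 + 4.37*x^2 - 1.28*x + 4.55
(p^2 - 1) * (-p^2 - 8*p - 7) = -p^4 - 8*p^3 - 6*p^2 + 8*p + 7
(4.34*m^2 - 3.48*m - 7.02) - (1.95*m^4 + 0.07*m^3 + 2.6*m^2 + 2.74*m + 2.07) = -1.95*m^4 - 0.07*m^3 + 1.74*m^2 - 6.22*m - 9.09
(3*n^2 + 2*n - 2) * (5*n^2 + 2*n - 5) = 15*n^4 + 16*n^3 - 21*n^2 - 14*n + 10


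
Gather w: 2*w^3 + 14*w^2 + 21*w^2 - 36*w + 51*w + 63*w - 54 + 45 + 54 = 2*w^3 + 35*w^2 + 78*w + 45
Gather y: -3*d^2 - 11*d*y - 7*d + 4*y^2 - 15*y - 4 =-3*d^2 - 7*d + 4*y^2 + y*(-11*d - 15) - 4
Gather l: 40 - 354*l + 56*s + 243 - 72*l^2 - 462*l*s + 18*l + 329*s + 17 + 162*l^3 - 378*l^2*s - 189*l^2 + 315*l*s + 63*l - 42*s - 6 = 162*l^3 + l^2*(-378*s - 261) + l*(-147*s - 273) + 343*s + 294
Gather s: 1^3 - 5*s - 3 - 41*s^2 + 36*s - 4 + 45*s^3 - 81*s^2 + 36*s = 45*s^3 - 122*s^2 + 67*s - 6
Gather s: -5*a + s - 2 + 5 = -5*a + s + 3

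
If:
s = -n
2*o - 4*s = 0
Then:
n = -s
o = 2*s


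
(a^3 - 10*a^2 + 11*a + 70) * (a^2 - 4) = a^5 - 10*a^4 + 7*a^3 + 110*a^2 - 44*a - 280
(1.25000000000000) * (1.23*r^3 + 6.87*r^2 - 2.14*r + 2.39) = 1.5375*r^3 + 8.5875*r^2 - 2.675*r + 2.9875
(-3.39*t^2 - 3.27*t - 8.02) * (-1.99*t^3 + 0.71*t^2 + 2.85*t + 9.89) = 6.7461*t^5 + 4.1004*t^4 + 3.9766*t^3 - 48.5408*t^2 - 55.1973*t - 79.3178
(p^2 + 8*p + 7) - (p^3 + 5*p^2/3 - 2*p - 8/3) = -p^3 - 2*p^2/3 + 10*p + 29/3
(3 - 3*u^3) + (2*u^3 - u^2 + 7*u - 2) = -u^3 - u^2 + 7*u + 1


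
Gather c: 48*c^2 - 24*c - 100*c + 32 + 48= 48*c^2 - 124*c + 80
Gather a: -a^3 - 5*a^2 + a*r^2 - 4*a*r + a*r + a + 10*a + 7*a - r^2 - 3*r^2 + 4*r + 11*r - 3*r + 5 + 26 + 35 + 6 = -a^3 - 5*a^2 + a*(r^2 - 3*r + 18) - 4*r^2 + 12*r + 72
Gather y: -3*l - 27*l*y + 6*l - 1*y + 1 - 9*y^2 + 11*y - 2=3*l - 9*y^2 + y*(10 - 27*l) - 1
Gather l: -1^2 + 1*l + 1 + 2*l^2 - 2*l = 2*l^2 - l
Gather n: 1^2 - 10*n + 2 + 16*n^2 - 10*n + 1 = 16*n^2 - 20*n + 4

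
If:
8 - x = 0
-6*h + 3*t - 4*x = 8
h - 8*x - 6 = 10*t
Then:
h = -610/57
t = -460/57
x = 8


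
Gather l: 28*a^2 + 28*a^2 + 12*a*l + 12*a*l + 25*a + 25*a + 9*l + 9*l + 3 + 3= 56*a^2 + 50*a + l*(24*a + 18) + 6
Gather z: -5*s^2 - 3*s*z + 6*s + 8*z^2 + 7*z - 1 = -5*s^2 + 6*s + 8*z^2 + z*(7 - 3*s) - 1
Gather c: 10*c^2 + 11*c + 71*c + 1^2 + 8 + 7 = 10*c^2 + 82*c + 16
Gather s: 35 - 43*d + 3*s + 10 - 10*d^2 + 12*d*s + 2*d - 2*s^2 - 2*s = -10*d^2 - 41*d - 2*s^2 + s*(12*d + 1) + 45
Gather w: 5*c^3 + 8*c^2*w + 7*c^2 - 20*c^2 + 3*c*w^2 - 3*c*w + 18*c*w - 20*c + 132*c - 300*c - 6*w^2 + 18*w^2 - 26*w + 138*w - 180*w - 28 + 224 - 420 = 5*c^3 - 13*c^2 - 188*c + w^2*(3*c + 12) + w*(8*c^2 + 15*c - 68) - 224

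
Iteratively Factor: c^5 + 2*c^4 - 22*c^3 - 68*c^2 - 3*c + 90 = (c - 1)*(c^4 + 3*c^3 - 19*c^2 - 87*c - 90) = (c - 1)*(c + 3)*(c^3 - 19*c - 30) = (c - 1)*(c + 2)*(c + 3)*(c^2 - 2*c - 15) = (c - 1)*(c + 2)*(c + 3)^2*(c - 5)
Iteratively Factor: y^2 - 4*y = (y)*(y - 4)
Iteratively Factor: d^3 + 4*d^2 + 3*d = (d)*(d^2 + 4*d + 3) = d*(d + 1)*(d + 3)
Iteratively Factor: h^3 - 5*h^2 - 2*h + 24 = (h - 4)*(h^2 - h - 6) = (h - 4)*(h - 3)*(h + 2)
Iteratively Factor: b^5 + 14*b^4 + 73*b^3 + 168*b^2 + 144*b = (b + 4)*(b^4 + 10*b^3 + 33*b^2 + 36*b) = (b + 4)^2*(b^3 + 6*b^2 + 9*b) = (b + 3)*(b + 4)^2*(b^2 + 3*b) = b*(b + 3)*(b + 4)^2*(b + 3)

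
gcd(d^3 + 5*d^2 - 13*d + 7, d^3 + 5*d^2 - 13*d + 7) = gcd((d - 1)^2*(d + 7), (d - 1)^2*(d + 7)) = d^3 + 5*d^2 - 13*d + 7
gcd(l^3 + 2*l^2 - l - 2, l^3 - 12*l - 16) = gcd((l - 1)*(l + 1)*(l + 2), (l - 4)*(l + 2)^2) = l + 2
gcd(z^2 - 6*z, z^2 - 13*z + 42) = z - 6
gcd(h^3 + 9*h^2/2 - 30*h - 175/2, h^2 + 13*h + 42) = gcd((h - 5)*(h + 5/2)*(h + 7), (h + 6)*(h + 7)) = h + 7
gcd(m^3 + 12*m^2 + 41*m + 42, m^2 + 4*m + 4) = m + 2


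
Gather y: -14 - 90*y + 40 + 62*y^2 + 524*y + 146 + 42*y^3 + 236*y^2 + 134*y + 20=42*y^3 + 298*y^2 + 568*y + 192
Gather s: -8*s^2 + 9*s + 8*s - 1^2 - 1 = -8*s^2 + 17*s - 2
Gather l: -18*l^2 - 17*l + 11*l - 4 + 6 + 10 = -18*l^2 - 6*l + 12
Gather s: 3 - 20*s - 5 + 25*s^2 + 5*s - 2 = 25*s^2 - 15*s - 4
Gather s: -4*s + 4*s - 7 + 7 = 0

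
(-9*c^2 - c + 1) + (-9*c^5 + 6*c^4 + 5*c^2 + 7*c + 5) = -9*c^5 + 6*c^4 - 4*c^2 + 6*c + 6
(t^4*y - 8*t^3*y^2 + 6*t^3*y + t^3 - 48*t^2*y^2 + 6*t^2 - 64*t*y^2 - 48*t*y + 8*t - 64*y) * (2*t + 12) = 2*t^5*y - 16*t^4*y^2 + 24*t^4*y + 2*t^4 - 192*t^3*y^2 + 72*t^3*y + 24*t^3 - 704*t^2*y^2 - 96*t^2*y + 88*t^2 - 768*t*y^2 - 704*t*y + 96*t - 768*y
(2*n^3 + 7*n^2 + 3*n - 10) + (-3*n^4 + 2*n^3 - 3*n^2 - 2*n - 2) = -3*n^4 + 4*n^3 + 4*n^2 + n - 12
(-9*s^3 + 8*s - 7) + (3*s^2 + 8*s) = -9*s^3 + 3*s^2 + 16*s - 7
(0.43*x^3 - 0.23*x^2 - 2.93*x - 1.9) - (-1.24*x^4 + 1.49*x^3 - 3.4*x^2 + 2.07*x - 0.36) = 1.24*x^4 - 1.06*x^3 + 3.17*x^2 - 5.0*x - 1.54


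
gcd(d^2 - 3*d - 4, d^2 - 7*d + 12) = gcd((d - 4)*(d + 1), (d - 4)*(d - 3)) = d - 4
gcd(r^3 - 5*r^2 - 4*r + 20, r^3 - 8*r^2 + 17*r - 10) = r^2 - 7*r + 10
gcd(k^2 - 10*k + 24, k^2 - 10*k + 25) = 1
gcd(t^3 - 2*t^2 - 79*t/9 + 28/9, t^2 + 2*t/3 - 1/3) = t - 1/3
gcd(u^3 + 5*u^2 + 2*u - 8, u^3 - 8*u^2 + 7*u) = u - 1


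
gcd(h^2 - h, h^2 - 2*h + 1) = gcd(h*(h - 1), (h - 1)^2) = h - 1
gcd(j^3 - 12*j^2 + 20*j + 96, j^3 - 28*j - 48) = j^2 - 4*j - 12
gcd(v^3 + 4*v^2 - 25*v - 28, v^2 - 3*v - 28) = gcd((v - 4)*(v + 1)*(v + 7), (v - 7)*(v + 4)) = 1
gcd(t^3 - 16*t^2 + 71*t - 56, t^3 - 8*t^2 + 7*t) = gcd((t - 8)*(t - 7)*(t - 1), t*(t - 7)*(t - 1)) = t^2 - 8*t + 7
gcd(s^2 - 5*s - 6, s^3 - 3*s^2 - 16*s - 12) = s^2 - 5*s - 6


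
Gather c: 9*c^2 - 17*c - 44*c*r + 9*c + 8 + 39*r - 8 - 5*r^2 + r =9*c^2 + c*(-44*r - 8) - 5*r^2 + 40*r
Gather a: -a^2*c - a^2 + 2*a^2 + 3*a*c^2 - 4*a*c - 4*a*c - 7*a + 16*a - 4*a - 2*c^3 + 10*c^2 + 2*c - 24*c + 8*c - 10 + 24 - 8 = a^2*(1 - c) + a*(3*c^2 - 8*c + 5) - 2*c^3 + 10*c^2 - 14*c + 6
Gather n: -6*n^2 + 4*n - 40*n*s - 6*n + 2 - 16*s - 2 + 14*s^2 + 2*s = -6*n^2 + n*(-40*s - 2) + 14*s^2 - 14*s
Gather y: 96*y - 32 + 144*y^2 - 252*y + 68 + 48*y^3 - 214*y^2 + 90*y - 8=48*y^3 - 70*y^2 - 66*y + 28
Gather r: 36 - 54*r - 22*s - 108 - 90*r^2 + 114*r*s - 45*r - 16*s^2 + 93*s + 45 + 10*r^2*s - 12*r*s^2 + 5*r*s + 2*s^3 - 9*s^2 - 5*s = r^2*(10*s - 90) + r*(-12*s^2 + 119*s - 99) + 2*s^3 - 25*s^2 + 66*s - 27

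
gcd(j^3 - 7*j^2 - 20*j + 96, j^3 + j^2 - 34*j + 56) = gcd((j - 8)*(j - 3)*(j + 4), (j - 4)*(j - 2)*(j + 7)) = 1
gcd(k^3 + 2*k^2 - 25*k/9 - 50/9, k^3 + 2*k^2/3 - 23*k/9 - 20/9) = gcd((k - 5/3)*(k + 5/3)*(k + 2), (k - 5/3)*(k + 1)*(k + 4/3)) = k - 5/3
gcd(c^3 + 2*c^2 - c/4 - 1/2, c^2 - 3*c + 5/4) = c - 1/2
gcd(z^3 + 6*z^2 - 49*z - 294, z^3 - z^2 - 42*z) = z^2 - z - 42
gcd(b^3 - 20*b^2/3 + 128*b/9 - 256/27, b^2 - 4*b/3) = b - 4/3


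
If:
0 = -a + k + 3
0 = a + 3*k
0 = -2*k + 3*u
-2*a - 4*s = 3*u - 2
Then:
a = 9/4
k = -3/4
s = -1/4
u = -1/2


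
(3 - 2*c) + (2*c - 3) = 0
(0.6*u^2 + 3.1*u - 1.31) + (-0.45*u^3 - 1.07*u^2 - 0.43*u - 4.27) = -0.45*u^3 - 0.47*u^2 + 2.67*u - 5.58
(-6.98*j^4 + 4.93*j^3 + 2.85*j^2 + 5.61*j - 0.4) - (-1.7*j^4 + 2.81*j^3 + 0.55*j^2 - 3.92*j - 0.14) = -5.28*j^4 + 2.12*j^3 + 2.3*j^2 + 9.53*j - 0.26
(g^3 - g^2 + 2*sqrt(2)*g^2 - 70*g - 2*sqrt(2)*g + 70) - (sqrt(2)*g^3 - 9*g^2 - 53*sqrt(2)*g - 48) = -sqrt(2)*g^3 + g^3 + 2*sqrt(2)*g^2 + 8*g^2 - 70*g + 51*sqrt(2)*g + 118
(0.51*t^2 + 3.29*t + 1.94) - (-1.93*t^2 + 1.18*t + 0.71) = 2.44*t^2 + 2.11*t + 1.23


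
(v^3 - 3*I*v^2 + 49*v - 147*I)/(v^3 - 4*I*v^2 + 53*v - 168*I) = (v - 7*I)/(v - 8*I)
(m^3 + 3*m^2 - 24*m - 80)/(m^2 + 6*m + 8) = (m^2 - m - 20)/(m + 2)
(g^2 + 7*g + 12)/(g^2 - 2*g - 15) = (g + 4)/(g - 5)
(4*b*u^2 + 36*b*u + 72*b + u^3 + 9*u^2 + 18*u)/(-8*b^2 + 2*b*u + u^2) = (u^2 + 9*u + 18)/(-2*b + u)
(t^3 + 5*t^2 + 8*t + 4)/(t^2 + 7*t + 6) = (t^2 + 4*t + 4)/(t + 6)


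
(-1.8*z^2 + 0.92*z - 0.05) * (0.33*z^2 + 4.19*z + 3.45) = -0.594*z^4 - 7.2384*z^3 - 2.3717*z^2 + 2.9645*z - 0.1725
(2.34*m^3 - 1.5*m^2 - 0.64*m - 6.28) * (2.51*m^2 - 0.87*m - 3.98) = 5.8734*m^5 - 5.8008*m^4 - 9.6146*m^3 - 9.236*m^2 + 8.0108*m + 24.9944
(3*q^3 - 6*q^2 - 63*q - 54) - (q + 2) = 3*q^3 - 6*q^2 - 64*q - 56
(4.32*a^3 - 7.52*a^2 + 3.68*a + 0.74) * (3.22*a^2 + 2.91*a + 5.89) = 13.9104*a^5 - 11.6432*a^4 + 15.4112*a^3 - 31.2012*a^2 + 23.8286*a + 4.3586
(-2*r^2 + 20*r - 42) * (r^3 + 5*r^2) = -2*r^5 + 10*r^4 + 58*r^3 - 210*r^2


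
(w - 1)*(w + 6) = w^2 + 5*w - 6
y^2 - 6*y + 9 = (y - 3)^2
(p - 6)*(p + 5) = p^2 - p - 30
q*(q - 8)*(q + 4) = q^3 - 4*q^2 - 32*q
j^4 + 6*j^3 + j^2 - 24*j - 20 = (j - 2)*(j + 1)*(j + 2)*(j + 5)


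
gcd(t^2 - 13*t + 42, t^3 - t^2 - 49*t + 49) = t - 7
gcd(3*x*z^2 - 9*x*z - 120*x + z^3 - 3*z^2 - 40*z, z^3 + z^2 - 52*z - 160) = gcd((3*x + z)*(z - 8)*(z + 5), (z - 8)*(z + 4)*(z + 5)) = z^2 - 3*z - 40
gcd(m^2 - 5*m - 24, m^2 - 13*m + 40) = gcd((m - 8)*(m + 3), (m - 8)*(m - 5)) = m - 8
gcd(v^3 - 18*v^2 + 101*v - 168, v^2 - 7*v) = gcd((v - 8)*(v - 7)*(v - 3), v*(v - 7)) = v - 7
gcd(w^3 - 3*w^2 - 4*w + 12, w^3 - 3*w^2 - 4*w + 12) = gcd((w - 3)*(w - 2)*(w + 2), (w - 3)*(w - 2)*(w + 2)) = w^3 - 3*w^2 - 4*w + 12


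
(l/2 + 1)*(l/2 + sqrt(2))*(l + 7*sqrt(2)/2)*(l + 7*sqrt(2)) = l^4/4 + l^3/2 + 25*sqrt(2)*l^3/8 + 25*sqrt(2)*l^2/4 + 91*l^2/4 + 49*sqrt(2)*l/2 + 91*l/2 + 49*sqrt(2)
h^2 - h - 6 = (h - 3)*(h + 2)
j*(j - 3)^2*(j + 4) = j^4 - 2*j^3 - 15*j^2 + 36*j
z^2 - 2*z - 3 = (z - 3)*(z + 1)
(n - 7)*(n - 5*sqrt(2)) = n^2 - 5*sqrt(2)*n - 7*n + 35*sqrt(2)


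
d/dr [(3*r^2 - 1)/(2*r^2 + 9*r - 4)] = (27*r^2 - 20*r + 9)/(4*r^4 + 36*r^3 + 65*r^2 - 72*r + 16)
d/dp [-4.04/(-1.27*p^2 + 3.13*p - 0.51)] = (12.6452 - 10.2616*p)/(1.27*p^2 - 3.13*p + 0.51)^2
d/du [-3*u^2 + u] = 1 - 6*u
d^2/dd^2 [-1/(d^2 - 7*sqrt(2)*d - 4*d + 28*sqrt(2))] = 2*(d^2 - 7*sqrt(2)*d - 4*d - (-2*d + 4 + 7*sqrt(2))^2 + 28*sqrt(2))/(d^2 - 7*sqrt(2)*d - 4*d + 28*sqrt(2))^3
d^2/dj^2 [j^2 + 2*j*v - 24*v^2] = 2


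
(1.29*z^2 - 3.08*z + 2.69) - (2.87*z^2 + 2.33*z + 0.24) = -1.58*z^2 - 5.41*z + 2.45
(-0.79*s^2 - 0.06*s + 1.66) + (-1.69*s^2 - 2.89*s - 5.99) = -2.48*s^2 - 2.95*s - 4.33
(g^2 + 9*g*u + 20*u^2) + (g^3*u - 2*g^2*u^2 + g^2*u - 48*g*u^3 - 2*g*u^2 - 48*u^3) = g^3*u - 2*g^2*u^2 + g^2*u + g^2 - 48*g*u^3 - 2*g*u^2 + 9*g*u - 48*u^3 + 20*u^2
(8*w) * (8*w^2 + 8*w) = 64*w^3 + 64*w^2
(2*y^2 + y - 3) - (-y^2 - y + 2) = 3*y^2 + 2*y - 5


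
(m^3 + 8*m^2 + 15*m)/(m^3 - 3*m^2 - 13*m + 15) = m*(m + 5)/(m^2 - 6*m + 5)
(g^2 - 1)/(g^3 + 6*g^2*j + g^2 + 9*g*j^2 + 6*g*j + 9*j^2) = (g - 1)/(g^2 + 6*g*j + 9*j^2)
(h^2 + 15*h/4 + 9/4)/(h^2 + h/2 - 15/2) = (4*h + 3)/(2*(2*h - 5))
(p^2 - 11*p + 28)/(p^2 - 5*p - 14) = (p - 4)/(p + 2)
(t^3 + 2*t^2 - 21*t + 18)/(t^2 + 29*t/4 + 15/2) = 4*(t^2 - 4*t + 3)/(4*t + 5)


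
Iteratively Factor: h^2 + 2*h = (h)*(h + 2)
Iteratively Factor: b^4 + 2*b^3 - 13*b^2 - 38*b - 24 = (b + 1)*(b^3 + b^2 - 14*b - 24) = (b + 1)*(b + 3)*(b^2 - 2*b - 8) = (b + 1)*(b + 2)*(b + 3)*(b - 4)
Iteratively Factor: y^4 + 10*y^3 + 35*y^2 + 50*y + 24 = (y + 3)*(y^3 + 7*y^2 + 14*y + 8) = (y + 3)*(y + 4)*(y^2 + 3*y + 2) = (y + 1)*(y + 3)*(y + 4)*(y + 2)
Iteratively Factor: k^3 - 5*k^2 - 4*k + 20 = (k + 2)*(k^2 - 7*k + 10) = (k - 5)*(k + 2)*(k - 2)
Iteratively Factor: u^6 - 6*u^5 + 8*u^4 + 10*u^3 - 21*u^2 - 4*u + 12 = (u + 1)*(u^5 - 7*u^4 + 15*u^3 - 5*u^2 - 16*u + 12) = (u - 1)*(u + 1)*(u^4 - 6*u^3 + 9*u^2 + 4*u - 12) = (u - 1)*(u + 1)^2*(u^3 - 7*u^2 + 16*u - 12) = (u - 3)*(u - 1)*(u + 1)^2*(u^2 - 4*u + 4) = (u - 3)*(u - 2)*(u - 1)*(u + 1)^2*(u - 2)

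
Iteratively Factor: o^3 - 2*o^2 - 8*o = (o)*(o^2 - 2*o - 8) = o*(o - 4)*(o + 2)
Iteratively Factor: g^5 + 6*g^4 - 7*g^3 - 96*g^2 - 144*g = (g - 4)*(g^4 + 10*g^3 + 33*g^2 + 36*g) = (g - 4)*(g + 4)*(g^3 + 6*g^2 + 9*g) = (g - 4)*(g + 3)*(g + 4)*(g^2 + 3*g) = (g - 4)*(g + 3)^2*(g + 4)*(g)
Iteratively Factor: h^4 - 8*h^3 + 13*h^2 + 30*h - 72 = (h - 3)*(h^3 - 5*h^2 - 2*h + 24) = (h - 4)*(h - 3)*(h^2 - h - 6) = (h - 4)*(h - 3)^2*(h + 2)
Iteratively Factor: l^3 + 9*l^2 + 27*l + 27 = (l + 3)*(l^2 + 6*l + 9) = (l + 3)^2*(l + 3)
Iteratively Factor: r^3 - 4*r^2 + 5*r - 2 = (r - 1)*(r^2 - 3*r + 2) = (r - 1)^2*(r - 2)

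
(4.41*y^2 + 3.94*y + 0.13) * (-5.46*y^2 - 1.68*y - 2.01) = -24.0786*y^4 - 28.9212*y^3 - 16.1931*y^2 - 8.1378*y - 0.2613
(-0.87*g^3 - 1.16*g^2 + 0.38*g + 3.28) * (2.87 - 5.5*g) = 4.785*g^4 + 3.8831*g^3 - 5.4192*g^2 - 16.9494*g + 9.4136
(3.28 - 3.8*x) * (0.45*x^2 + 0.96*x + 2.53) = -1.71*x^3 - 2.172*x^2 - 6.4652*x + 8.2984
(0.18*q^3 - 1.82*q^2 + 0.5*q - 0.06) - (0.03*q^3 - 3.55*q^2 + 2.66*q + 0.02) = 0.15*q^3 + 1.73*q^2 - 2.16*q - 0.08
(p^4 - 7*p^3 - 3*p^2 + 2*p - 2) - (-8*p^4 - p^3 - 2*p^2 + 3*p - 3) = 9*p^4 - 6*p^3 - p^2 - p + 1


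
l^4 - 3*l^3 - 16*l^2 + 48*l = l*(l - 4)*(l - 3)*(l + 4)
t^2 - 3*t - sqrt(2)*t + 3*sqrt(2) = (t - 3)*(t - sqrt(2))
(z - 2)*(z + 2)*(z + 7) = z^3 + 7*z^2 - 4*z - 28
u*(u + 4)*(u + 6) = u^3 + 10*u^2 + 24*u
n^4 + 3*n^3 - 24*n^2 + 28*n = n*(n - 2)^2*(n + 7)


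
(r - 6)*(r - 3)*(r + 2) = r^3 - 7*r^2 + 36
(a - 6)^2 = a^2 - 12*a + 36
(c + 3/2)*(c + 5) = c^2 + 13*c/2 + 15/2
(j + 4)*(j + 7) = j^2 + 11*j + 28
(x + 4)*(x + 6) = x^2 + 10*x + 24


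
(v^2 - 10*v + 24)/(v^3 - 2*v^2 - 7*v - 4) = (v - 6)/(v^2 + 2*v + 1)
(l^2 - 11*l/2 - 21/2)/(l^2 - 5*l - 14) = (l + 3/2)/(l + 2)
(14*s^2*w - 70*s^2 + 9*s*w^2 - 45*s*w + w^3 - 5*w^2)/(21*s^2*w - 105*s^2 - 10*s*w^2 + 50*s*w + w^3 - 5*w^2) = (14*s^2 + 9*s*w + w^2)/(21*s^2 - 10*s*w + w^2)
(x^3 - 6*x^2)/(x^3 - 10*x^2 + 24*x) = x/(x - 4)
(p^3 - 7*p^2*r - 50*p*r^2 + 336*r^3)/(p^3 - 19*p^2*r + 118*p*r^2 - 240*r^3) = (p + 7*r)/(p - 5*r)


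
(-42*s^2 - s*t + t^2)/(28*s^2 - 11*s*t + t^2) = (-6*s - t)/(4*s - t)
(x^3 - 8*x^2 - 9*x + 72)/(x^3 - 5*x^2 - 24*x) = (x - 3)/x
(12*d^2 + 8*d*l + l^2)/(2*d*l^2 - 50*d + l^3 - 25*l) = (6*d + l)/(l^2 - 25)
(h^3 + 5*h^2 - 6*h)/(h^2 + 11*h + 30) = h*(h - 1)/(h + 5)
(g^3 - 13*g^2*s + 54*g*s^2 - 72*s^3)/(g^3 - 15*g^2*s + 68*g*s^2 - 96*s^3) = (-g + 6*s)/(-g + 8*s)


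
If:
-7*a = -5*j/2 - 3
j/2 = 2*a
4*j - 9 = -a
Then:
No Solution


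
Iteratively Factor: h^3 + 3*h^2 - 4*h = (h - 1)*(h^2 + 4*h) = (h - 1)*(h + 4)*(h)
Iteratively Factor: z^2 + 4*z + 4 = (z + 2)*(z + 2)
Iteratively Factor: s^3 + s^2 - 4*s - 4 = (s + 1)*(s^2 - 4) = (s + 1)*(s + 2)*(s - 2)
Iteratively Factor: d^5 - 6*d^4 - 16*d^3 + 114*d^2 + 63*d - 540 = (d + 3)*(d^4 - 9*d^3 + 11*d^2 + 81*d - 180) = (d - 4)*(d + 3)*(d^3 - 5*d^2 - 9*d + 45) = (d - 4)*(d - 3)*(d + 3)*(d^2 - 2*d - 15) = (d - 4)*(d - 3)*(d + 3)^2*(d - 5)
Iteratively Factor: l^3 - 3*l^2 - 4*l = (l)*(l^2 - 3*l - 4) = l*(l + 1)*(l - 4)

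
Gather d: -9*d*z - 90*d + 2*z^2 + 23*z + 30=d*(-9*z - 90) + 2*z^2 + 23*z + 30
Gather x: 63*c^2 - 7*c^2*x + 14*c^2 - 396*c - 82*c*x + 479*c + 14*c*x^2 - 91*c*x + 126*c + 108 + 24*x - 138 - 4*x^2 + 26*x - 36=77*c^2 + 209*c + x^2*(14*c - 4) + x*(-7*c^2 - 173*c + 50) - 66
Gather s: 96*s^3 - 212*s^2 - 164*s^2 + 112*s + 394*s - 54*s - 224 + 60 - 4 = 96*s^3 - 376*s^2 + 452*s - 168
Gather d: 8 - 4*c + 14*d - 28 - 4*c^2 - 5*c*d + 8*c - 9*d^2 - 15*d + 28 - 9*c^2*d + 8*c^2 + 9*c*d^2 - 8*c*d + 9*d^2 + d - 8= 4*c^2 + 9*c*d^2 + 4*c + d*(-9*c^2 - 13*c)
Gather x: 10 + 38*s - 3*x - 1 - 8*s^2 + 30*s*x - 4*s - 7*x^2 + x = -8*s^2 + 34*s - 7*x^2 + x*(30*s - 2) + 9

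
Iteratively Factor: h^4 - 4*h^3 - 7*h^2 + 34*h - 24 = (h - 1)*(h^3 - 3*h^2 - 10*h + 24) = (h - 1)*(h + 3)*(h^2 - 6*h + 8) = (h - 4)*(h - 1)*(h + 3)*(h - 2)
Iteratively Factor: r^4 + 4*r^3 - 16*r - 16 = (r - 2)*(r^3 + 6*r^2 + 12*r + 8) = (r - 2)*(r + 2)*(r^2 + 4*r + 4) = (r - 2)*(r + 2)^2*(r + 2)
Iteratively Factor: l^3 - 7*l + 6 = (l + 3)*(l^2 - 3*l + 2) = (l - 1)*(l + 3)*(l - 2)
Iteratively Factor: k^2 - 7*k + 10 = (k - 2)*(k - 5)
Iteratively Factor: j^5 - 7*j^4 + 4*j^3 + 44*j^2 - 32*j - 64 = (j - 4)*(j^4 - 3*j^3 - 8*j^2 + 12*j + 16) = (j - 4)*(j + 1)*(j^3 - 4*j^2 - 4*j + 16) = (j - 4)*(j - 2)*(j + 1)*(j^2 - 2*j - 8) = (j - 4)^2*(j - 2)*(j + 1)*(j + 2)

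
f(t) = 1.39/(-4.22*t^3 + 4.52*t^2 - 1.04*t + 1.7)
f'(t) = 1.39*(12.66*t^2 - 9.04*t + 1.04)/(-4.22*t^3 + 4.52*t^2 - 1.04*t + 1.7)^2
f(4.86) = -0.00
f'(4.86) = 0.00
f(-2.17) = 0.02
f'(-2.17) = 0.02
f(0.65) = 0.78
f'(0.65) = 0.23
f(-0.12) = 0.73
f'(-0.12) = 0.89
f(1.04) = 1.83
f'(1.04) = 12.82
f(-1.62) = 0.04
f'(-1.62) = 0.06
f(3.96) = -0.01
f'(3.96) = 0.01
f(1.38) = -0.63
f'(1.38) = 3.58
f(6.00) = -0.00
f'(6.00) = 0.00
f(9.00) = -0.00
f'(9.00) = 0.00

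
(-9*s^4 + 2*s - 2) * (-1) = 9*s^4 - 2*s + 2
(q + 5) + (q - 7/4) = 2*q + 13/4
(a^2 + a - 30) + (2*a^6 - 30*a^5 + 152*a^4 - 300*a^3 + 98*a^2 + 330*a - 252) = 2*a^6 - 30*a^5 + 152*a^4 - 300*a^3 + 99*a^2 + 331*a - 282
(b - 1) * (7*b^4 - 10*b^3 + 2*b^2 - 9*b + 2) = 7*b^5 - 17*b^4 + 12*b^3 - 11*b^2 + 11*b - 2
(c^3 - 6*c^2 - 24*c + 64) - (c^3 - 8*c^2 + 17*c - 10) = 2*c^2 - 41*c + 74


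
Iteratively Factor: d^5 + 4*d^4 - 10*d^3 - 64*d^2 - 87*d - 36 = (d - 4)*(d^4 + 8*d^3 + 22*d^2 + 24*d + 9) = (d - 4)*(d + 1)*(d^3 + 7*d^2 + 15*d + 9) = (d - 4)*(d + 1)^2*(d^2 + 6*d + 9) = (d - 4)*(d + 1)^2*(d + 3)*(d + 3)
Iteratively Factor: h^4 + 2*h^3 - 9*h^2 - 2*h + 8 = (h + 1)*(h^3 + h^2 - 10*h + 8) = (h + 1)*(h + 4)*(h^2 - 3*h + 2) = (h - 1)*(h + 1)*(h + 4)*(h - 2)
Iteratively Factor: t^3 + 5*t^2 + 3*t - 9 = (t + 3)*(t^2 + 2*t - 3) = (t + 3)^2*(t - 1)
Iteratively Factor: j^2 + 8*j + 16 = (j + 4)*(j + 4)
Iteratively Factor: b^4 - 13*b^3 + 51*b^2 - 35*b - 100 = (b - 4)*(b^3 - 9*b^2 + 15*b + 25) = (b - 4)*(b + 1)*(b^2 - 10*b + 25) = (b - 5)*(b - 4)*(b + 1)*(b - 5)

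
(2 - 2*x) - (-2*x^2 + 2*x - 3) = 2*x^2 - 4*x + 5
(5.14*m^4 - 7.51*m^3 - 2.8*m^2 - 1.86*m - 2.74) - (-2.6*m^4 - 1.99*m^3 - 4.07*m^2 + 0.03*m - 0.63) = 7.74*m^4 - 5.52*m^3 + 1.27*m^2 - 1.89*m - 2.11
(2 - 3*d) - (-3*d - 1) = 3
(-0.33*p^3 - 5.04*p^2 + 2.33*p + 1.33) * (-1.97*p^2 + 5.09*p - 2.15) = 0.6501*p^5 + 8.2491*p^4 - 29.5342*p^3 + 20.0756*p^2 + 1.7602*p - 2.8595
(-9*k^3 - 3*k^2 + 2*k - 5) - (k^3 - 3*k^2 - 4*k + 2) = -10*k^3 + 6*k - 7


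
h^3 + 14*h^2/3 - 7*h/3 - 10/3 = (h - 1)*(h + 2/3)*(h + 5)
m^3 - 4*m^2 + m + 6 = (m - 3)*(m - 2)*(m + 1)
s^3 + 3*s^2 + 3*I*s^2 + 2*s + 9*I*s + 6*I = (s + 1)*(s + 2)*(s + 3*I)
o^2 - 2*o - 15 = (o - 5)*(o + 3)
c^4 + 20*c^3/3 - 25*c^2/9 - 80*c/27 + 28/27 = (c - 2/3)*(c - 1/3)*(c + 2/3)*(c + 7)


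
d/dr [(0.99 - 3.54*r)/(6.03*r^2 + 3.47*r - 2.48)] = (21.3462*r^2 - 11.9394*r + 5.3439)/(36.3609*r^4 + 41.8482*r^3 - 17.8679*r^2 - 17.2112*r + 6.1504)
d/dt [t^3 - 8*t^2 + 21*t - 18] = 3*t^2 - 16*t + 21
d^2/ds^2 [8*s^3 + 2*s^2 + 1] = 48*s + 4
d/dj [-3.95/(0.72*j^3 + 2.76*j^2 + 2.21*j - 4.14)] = (8.532*j^2 + 21.804*j + 8.7295)/(0.72*j^3 + 2.76*j^2 + 2.21*j - 4.14)^2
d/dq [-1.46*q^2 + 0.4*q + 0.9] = 0.4 - 2.92*q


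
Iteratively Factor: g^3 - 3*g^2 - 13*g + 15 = (g + 3)*(g^2 - 6*g + 5) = (g - 1)*(g + 3)*(g - 5)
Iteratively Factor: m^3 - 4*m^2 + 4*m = (m - 2)*(m^2 - 2*m) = m*(m - 2)*(m - 2)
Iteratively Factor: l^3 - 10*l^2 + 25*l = (l)*(l^2 - 10*l + 25) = l*(l - 5)*(l - 5)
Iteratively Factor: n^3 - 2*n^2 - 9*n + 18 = (n - 2)*(n^2 - 9) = (n - 2)*(n + 3)*(n - 3)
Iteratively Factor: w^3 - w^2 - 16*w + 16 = (w - 4)*(w^2 + 3*w - 4) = (w - 4)*(w - 1)*(w + 4)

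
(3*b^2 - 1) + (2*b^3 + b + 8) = 2*b^3 + 3*b^2 + b + 7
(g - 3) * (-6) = 18 - 6*g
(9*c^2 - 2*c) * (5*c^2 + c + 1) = 45*c^4 - c^3 + 7*c^2 - 2*c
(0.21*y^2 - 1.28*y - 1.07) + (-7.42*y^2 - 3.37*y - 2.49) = -7.21*y^2 - 4.65*y - 3.56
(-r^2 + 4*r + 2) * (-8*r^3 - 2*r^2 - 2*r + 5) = 8*r^5 - 30*r^4 - 22*r^3 - 17*r^2 + 16*r + 10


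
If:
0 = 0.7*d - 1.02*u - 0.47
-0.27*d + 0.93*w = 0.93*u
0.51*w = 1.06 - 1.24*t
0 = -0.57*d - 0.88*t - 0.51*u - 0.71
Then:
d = -2.46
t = 2.03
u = -2.15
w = -2.86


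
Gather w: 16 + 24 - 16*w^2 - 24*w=-16*w^2 - 24*w + 40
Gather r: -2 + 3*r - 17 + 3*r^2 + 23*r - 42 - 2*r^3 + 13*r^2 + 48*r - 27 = -2*r^3 + 16*r^2 + 74*r - 88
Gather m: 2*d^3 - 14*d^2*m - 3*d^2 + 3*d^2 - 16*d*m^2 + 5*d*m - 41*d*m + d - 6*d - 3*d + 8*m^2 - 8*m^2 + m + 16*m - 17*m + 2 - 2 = 2*d^3 - 16*d*m^2 - 8*d + m*(-14*d^2 - 36*d)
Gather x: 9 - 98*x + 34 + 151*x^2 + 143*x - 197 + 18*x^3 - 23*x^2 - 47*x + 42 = 18*x^3 + 128*x^2 - 2*x - 112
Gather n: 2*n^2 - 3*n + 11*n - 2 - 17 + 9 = 2*n^2 + 8*n - 10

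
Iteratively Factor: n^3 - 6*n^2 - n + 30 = (n - 3)*(n^2 - 3*n - 10) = (n - 3)*(n + 2)*(n - 5)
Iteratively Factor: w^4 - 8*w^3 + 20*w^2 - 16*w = (w - 2)*(w^3 - 6*w^2 + 8*w) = (w - 2)^2*(w^2 - 4*w) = (w - 4)*(w - 2)^2*(w)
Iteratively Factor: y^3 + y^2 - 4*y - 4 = (y + 2)*(y^2 - y - 2) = (y + 1)*(y + 2)*(y - 2)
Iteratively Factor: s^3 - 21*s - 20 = (s + 1)*(s^2 - s - 20) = (s - 5)*(s + 1)*(s + 4)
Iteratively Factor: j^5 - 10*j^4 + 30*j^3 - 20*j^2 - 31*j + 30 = (j - 2)*(j^4 - 8*j^3 + 14*j^2 + 8*j - 15) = (j - 3)*(j - 2)*(j^3 - 5*j^2 - j + 5) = (j - 3)*(j - 2)*(j - 1)*(j^2 - 4*j - 5) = (j - 3)*(j - 2)*(j - 1)*(j + 1)*(j - 5)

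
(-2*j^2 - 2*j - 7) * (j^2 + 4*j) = -2*j^4 - 10*j^3 - 15*j^2 - 28*j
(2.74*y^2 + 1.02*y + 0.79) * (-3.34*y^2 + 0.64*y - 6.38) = -9.1516*y^4 - 1.6532*y^3 - 19.467*y^2 - 6.002*y - 5.0402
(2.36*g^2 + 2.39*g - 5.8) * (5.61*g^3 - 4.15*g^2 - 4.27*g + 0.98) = 13.2396*g^5 + 3.6139*g^4 - 52.5337*g^3 + 16.1775*g^2 + 27.1082*g - 5.684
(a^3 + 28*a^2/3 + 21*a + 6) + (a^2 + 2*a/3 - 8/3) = a^3 + 31*a^2/3 + 65*a/3 + 10/3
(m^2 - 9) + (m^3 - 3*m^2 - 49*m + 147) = m^3 - 2*m^2 - 49*m + 138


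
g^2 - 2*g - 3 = (g - 3)*(g + 1)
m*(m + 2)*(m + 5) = m^3 + 7*m^2 + 10*m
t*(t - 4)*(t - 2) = t^3 - 6*t^2 + 8*t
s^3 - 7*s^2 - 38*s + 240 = (s - 8)*(s - 5)*(s + 6)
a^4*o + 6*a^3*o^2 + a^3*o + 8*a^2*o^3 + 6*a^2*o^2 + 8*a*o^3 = a*(a + 2*o)*(a + 4*o)*(a*o + o)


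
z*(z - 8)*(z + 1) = z^3 - 7*z^2 - 8*z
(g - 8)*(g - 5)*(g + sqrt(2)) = g^3 - 13*g^2 + sqrt(2)*g^2 - 13*sqrt(2)*g + 40*g + 40*sqrt(2)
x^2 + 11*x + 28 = (x + 4)*(x + 7)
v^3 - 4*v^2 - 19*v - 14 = (v - 7)*(v + 1)*(v + 2)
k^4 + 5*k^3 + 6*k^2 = k^2*(k + 2)*(k + 3)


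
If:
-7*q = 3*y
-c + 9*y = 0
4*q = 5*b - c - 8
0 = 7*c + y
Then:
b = 8/5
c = 0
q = 0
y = 0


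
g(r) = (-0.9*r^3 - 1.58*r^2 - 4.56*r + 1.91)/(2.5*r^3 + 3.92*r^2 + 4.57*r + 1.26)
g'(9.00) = 0.00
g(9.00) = -0.38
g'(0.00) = -9.12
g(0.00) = 1.52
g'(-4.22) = -0.06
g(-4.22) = -0.45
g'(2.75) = 0.02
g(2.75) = -0.43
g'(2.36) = 0.02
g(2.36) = -0.44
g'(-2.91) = -0.21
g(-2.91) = -0.59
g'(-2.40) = -0.42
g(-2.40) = -0.75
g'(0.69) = -0.52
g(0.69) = -0.32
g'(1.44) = -0.02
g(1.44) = -0.45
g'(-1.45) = -1.97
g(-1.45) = -1.67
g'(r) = (-7.5*r^2 - 7.84*r - 4.57)*(-0.9*r^3 - 1.58*r^2 - 4.56*r + 1.91)/(2.5*r^3 + 3.92*r^2 + 4.57*r + 1.26)^2 + (-2.7*r^2 - 3.16*r - 4.56)/(2.5*r^3 + 3.92*r^2 + 4.57*r + 1.26)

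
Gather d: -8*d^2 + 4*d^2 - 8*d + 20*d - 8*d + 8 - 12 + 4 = -4*d^2 + 4*d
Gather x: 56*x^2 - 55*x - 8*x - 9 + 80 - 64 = 56*x^2 - 63*x + 7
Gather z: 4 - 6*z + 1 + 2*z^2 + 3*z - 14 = 2*z^2 - 3*z - 9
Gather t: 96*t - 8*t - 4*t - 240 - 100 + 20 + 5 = 84*t - 315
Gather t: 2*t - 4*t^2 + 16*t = -4*t^2 + 18*t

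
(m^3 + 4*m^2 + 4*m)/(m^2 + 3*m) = (m^2 + 4*m + 4)/(m + 3)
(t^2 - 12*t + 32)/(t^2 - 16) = (t - 8)/(t + 4)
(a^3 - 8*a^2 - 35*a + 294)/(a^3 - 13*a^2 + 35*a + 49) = (a + 6)/(a + 1)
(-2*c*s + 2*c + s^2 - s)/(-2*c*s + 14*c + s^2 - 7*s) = (s - 1)/(s - 7)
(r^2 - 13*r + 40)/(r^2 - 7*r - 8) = (r - 5)/(r + 1)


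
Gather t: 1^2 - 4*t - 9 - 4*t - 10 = -8*t - 18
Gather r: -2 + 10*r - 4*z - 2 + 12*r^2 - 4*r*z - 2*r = 12*r^2 + r*(8 - 4*z) - 4*z - 4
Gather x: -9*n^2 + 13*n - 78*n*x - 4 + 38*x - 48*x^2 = -9*n^2 + 13*n - 48*x^2 + x*(38 - 78*n) - 4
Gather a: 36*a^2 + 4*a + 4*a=36*a^2 + 8*a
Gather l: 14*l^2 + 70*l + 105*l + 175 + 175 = 14*l^2 + 175*l + 350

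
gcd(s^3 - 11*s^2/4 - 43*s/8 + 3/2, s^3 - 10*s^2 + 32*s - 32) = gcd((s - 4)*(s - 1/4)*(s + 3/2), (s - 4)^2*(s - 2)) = s - 4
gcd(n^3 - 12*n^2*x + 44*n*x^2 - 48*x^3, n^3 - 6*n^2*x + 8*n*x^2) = n^2 - 6*n*x + 8*x^2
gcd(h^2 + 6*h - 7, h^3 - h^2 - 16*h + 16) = h - 1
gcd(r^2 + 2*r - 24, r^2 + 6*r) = r + 6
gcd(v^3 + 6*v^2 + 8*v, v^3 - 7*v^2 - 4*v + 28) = v + 2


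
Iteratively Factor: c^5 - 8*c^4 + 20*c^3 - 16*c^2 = (c - 4)*(c^4 - 4*c^3 + 4*c^2) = c*(c - 4)*(c^3 - 4*c^2 + 4*c) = c*(c - 4)*(c - 2)*(c^2 - 2*c) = c*(c - 4)*(c - 2)^2*(c)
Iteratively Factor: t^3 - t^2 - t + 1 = (t - 1)*(t^2 - 1) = (t - 1)^2*(t + 1)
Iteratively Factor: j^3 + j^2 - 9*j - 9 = (j - 3)*(j^2 + 4*j + 3) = (j - 3)*(j + 3)*(j + 1)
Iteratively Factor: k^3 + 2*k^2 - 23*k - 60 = (k - 5)*(k^2 + 7*k + 12) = (k - 5)*(k + 3)*(k + 4)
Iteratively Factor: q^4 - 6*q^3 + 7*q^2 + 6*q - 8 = (q + 1)*(q^3 - 7*q^2 + 14*q - 8) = (q - 2)*(q + 1)*(q^2 - 5*q + 4) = (q - 2)*(q - 1)*(q + 1)*(q - 4)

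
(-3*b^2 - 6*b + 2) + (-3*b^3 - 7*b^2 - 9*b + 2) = -3*b^3 - 10*b^2 - 15*b + 4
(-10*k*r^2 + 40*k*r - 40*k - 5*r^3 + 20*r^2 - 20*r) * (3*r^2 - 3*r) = -30*k*r^4 + 150*k*r^3 - 240*k*r^2 + 120*k*r - 15*r^5 + 75*r^4 - 120*r^3 + 60*r^2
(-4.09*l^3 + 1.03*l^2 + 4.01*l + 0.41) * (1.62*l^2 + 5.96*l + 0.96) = -6.6258*l^5 - 22.7078*l^4 + 8.7086*l^3 + 25.5526*l^2 + 6.2932*l + 0.3936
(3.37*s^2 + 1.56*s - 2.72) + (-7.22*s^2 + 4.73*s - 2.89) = -3.85*s^2 + 6.29*s - 5.61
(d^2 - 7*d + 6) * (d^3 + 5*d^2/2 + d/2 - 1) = d^5 - 9*d^4/2 - 11*d^3 + 21*d^2/2 + 10*d - 6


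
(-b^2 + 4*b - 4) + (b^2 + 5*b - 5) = 9*b - 9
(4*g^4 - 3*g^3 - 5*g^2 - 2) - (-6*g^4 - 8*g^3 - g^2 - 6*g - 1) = 10*g^4 + 5*g^3 - 4*g^2 + 6*g - 1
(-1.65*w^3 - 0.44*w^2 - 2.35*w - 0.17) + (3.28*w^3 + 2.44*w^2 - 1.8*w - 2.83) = 1.63*w^3 + 2.0*w^2 - 4.15*w - 3.0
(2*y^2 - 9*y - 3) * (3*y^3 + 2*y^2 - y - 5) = 6*y^5 - 23*y^4 - 29*y^3 - 7*y^2 + 48*y + 15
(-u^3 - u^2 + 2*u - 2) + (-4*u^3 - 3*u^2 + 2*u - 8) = -5*u^3 - 4*u^2 + 4*u - 10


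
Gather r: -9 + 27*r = 27*r - 9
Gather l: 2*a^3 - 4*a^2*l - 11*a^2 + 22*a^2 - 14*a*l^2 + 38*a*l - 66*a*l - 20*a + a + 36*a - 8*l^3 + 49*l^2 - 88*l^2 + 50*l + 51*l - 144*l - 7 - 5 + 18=2*a^3 + 11*a^2 + 17*a - 8*l^3 + l^2*(-14*a - 39) + l*(-4*a^2 - 28*a - 43) + 6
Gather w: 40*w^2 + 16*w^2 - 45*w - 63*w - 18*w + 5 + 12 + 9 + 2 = 56*w^2 - 126*w + 28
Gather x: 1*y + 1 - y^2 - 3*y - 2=-y^2 - 2*y - 1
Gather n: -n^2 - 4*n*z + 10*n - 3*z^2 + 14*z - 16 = -n^2 + n*(10 - 4*z) - 3*z^2 + 14*z - 16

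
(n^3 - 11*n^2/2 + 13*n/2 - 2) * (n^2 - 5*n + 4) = n^5 - 21*n^4/2 + 38*n^3 - 113*n^2/2 + 36*n - 8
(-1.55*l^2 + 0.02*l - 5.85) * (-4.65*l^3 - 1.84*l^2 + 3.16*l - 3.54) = 7.2075*l^5 + 2.759*l^4 + 22.2677*l^3 + 16.3142*l^2 - 18.5568*l + 20.709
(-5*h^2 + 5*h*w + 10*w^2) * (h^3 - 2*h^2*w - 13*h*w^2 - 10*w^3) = -5*h^5 + 15*h^4*w + 65*h^3*w^2 - 35*h^2*w^3 - 180*h*w^4 - 100*w^5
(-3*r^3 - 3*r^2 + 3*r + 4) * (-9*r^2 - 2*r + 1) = 27*r^5 + 33*r^4 - 24*r^3 - 45*r^2 - 5*r + 4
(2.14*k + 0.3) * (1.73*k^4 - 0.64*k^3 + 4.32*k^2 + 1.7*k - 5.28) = 3.7022*k^5 - 0.8506*k^4 + 9.0528*k^3 + 4.934*k^2 - 10.7892*k - 1.584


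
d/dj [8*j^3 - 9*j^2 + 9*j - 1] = 24*j^2 - 18*j + 9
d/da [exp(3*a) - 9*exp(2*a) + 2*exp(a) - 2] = (3*exp(2*a) - 18*exp(a) + 2)*exp(a)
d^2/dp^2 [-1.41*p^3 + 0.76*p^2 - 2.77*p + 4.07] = 1.52 - 8.46*p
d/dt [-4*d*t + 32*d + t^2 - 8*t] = -4*d + 2*t - 8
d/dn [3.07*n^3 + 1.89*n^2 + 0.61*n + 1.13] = 9.21*n^2 + 3.78*n + 0.61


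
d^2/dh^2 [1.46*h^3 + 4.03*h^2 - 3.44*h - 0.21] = 8.76*h + 8.06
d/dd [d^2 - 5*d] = 2*d - 5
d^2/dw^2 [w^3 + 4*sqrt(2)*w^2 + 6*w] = 6*w + 8*sqrt(2)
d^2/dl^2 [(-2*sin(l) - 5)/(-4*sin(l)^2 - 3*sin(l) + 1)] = (-32*sin(l)^4 - 264*sin(l)^3 + 100*sin(l)^2 + 249*sin(l) + 142)/((sin(l) + 1)^2*(4*sin(l) - 1)^3)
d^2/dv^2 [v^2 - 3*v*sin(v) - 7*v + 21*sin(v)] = 3*v*sin(v) - 21*sin(v) - 6*cos(v) + 2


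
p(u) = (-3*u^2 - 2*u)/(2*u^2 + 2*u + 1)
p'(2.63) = -0.08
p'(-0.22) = -1.80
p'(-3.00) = -0.01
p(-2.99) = -1.62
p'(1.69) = -0.18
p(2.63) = -1.29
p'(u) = (-6*u - 2)/(2*u^2 + 2*u + 1) + (-4*u - 2)*(-3*u^2 - 2*u)/(2*u^2 + 2*u + 1)^2 = 2*(-u^2 - 3*u - 1)/(4*u^4 + 8*u^3 + 8*u^2 + 4*u + 1)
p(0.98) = -0.99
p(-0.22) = 0.45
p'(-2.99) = -0.01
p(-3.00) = -1.62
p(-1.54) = -1.52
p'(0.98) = -0.41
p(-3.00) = -1.62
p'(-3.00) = -0.01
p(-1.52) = -1.51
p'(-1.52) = 0.38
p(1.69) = -1.18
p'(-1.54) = 0.35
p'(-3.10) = -0.01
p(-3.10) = -1.61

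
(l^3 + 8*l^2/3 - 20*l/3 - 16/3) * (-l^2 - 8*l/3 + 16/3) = -l^5 - 16*l^4/3 + 44*l^3/9 + 112*l^2/3 - 64*l/3 - 256/9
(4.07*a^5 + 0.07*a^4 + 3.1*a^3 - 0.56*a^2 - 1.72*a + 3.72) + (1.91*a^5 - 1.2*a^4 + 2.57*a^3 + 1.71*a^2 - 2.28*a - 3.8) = 5.98*a^5 - 1.13*a^4 + 5.67*a^3 + 1.15*a^2 - 4.0*a - 0.0799999999999996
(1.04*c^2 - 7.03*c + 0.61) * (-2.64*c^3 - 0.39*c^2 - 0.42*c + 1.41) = -2.7456*c^5 + 18.1536*c^4 + 0.6945*c^3 + 4.1811*c^2 - 10.1685*c + 0.8601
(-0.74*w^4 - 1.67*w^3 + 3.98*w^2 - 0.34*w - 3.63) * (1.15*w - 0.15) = -0.851*w^5 - 1.8095*w^4 + 4.8275*w^3 - 0.988*w^2 - 4.1235*w + 0.5445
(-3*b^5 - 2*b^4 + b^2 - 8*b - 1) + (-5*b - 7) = -3*b^5 - 2*b^4 + b^2 - 13*b - 8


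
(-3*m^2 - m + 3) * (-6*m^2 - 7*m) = 18*m^4 + 27*m^3 - 11*m^2 - 21*m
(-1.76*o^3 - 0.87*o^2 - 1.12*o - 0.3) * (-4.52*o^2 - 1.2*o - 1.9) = 7.9552*o^5 + 6.0444*o^4 + 9.4504*o^3 + 4.353*o^2 + 2.488*o + 0.57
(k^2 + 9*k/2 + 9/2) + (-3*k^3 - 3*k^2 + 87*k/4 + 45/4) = -3*k^3 - 2*k^2 + 105*k/4 + 63/4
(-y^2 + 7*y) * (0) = 0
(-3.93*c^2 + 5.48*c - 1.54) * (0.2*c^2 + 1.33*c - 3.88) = -0.786*c^4 - 4.1309*c^3 + 22.2288*c^2 - 23.3106*c + 5.9752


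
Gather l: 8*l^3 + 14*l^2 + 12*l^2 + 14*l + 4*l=8*l^3 + 26*l^2 + 18*l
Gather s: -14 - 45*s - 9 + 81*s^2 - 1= 81*s^2 - 45*s - 24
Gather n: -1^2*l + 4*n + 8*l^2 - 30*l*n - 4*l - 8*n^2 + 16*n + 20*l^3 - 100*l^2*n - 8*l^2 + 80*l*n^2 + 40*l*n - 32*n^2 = 20*l^3 - 5*l + n^2*(80*l - 40) + n*(-100*l^2 + 10*l + 20)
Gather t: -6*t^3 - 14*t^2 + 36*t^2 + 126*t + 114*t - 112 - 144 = -6*t^3 + 22*t^2 + 240*t - 256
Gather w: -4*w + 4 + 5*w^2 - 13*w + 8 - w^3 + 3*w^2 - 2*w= -w^3 + 8*w^2 - 19*w + 12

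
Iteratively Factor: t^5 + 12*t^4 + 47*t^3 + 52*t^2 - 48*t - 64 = (t - 1)*(t^4 + 13*t^3 + 60*t^2 + 112*t + 64) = (t - 1)*(t + 4)*(t^3 + 9*t^2 + 24*t + 16) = (t - 1)*(t + 1)*(t + 4)*(t^2 + 8*t + 16) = (t - 1)*(t + 1)*(t + 4)^2*(t + 4)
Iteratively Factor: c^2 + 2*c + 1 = (c + 1)*(c + 1)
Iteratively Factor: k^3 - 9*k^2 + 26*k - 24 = (k - 3)*(k^2 - 6*k + 8) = (k - 4)*(k - 3)*(k - 2)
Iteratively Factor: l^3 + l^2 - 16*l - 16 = (l + 1)*(l^2 - 16) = (l + 1)*(l + 4)*(l - 4)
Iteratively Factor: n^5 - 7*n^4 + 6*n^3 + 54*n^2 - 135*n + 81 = (n - 3)*(n^4 - 4*n^3 - 6*n^2 + 36*n - 27) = (n - 3)*(n + 3)*(n^3 - 7*n^2 + 15*n - 9) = (n - 3)^2*(n + 3)*(n^2 - 4*n + 3) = (n - 3)^3*(n + 3)*(n - 1)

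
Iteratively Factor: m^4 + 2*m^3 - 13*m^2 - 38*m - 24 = (m + 3)*(m^3 - m^2 - 10*m - 8) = (m + 1)*(m + 3)*(m^2 - 2*m - 8) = (m + 1)*(m + 2)*(m + 3)*(m - 4)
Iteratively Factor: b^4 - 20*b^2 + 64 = (b + 2)*(b^3 - 2*b^2 - 16*b + 32) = (b - 4)*(b + 2)*(b^2 + 2*b - 8) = (b - 4)*(b - 2)*(b + 2)*(b + 4)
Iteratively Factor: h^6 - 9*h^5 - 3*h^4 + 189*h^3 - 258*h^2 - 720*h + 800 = (h + 2)*(h^5 - 11*h^4 + 19*h^3 + 151*h^2 - 560*h + 400) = (h - 5)*(h + 2)*(h^4 - 6*h^3 - 11*h^2 + 96*h - 80) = (h - 5)*(h - 4)*(h + 2)*(h^3 - 2*h^2 - 19*h + 20) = (h - 5)*(h - 4)*(h - 1)*(h + 2)*(h^2 - h - 20) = (h - 5)^2*(h - 4)*(h - 1)*(h + 2)*(h + 4)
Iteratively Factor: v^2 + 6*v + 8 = (v + 4)*(v + 2)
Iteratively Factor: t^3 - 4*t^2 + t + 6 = (t - 2)*(t^2 - 2*t - 3) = (t - 2)*(t + 1)*(t - 3)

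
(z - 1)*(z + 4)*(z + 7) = z^3 + 10*z^2 + 17*z - 28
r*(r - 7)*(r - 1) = r^3 - 8*r^2 + 7*r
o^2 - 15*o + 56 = (o - 8)*(o - 7)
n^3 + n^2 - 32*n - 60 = (n - 6)*(n + 2)*(n + 5)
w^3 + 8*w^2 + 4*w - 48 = (w - 2)*(w + 4)*(w + 6)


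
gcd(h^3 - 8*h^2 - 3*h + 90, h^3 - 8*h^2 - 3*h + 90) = h^3 - 8*h^2 - 3*h + 90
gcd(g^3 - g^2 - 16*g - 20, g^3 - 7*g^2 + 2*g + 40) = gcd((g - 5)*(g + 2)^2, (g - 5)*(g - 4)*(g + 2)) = g^2 - 3*g - 10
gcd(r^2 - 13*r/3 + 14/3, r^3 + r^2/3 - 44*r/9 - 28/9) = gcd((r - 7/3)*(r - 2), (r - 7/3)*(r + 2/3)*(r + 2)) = r - 7/3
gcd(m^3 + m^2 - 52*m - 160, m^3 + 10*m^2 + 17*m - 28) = m + 4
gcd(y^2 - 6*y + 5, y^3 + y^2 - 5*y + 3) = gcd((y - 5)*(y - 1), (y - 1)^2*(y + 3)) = y - 1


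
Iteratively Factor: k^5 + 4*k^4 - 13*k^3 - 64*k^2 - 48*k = (k + 4)*(k^4 - 13*k^2 - 12*k) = k*(k + 4)*(k^3 - 13*k - 12) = k*(k + 1)*(k + 4)*(k^2 - k - 12) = k*(k - 4)*(k + 1)*(k + 4)*(k + 3)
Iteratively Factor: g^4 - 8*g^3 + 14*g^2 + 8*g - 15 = (g + 1)*(g^3 - 9*g^2 + 23*g - 15) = (g - 1)*(g + 1)*(g^2 - 8*g + 15) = (g - 5)*(g - 1)*(g + 1)*(g - 3)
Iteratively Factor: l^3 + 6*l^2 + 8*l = (l + 4)*(l^2 + 2*l) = l*(l + 4)*(l + 2)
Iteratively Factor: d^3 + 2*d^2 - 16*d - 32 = (d + 4)*(d^2 - 2*d - 8) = (d - 4)*(d + 4)*(d + 2)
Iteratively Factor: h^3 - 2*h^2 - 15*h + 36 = (h + 4)*(h^2 - 6*h + 9) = (h - 3)*(h + 4)*(h - 3)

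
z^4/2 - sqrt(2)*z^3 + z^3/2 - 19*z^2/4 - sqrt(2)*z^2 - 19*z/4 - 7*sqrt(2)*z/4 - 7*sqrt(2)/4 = (z/2 + 1/2)*(z - 7*sqrt(2)/2)*(z + sqrt(2)/2)*(z + sqrt(2))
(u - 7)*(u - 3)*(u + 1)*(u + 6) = u^4 - 3*u^3 - 43*u^2 + 87*u + 126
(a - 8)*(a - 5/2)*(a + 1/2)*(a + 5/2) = a^4 - 15*a^3/2 - 41*a^2/4 + 375*a/8 + 25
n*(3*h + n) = 3*h*n + n^2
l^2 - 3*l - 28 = (l - 7)*(l + 4)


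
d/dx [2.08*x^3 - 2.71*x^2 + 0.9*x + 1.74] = 6.24*x^2 - 5.42*x + 0.9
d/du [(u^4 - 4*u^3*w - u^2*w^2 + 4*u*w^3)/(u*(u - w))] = 2*u - 3*w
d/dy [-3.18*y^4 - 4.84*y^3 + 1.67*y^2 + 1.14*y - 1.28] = -12.72*y^3 - 14.52*y^2 + 3.34*y + 1.14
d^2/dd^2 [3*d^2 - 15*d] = 6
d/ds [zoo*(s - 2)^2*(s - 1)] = zoo*(s^2 + s + 1)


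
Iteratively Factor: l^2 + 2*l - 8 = (l + 4)*(l - 2)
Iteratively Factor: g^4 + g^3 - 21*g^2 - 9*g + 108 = (g + 3)*(g^3 - 2*g^2 - 15*g + 36) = (g - 3)*(g + 3)*(g^2 + g - 12) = (g - 3)^2*(g + 3)*(g + 4)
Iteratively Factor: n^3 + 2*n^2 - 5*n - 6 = (n + 3)*(n^2 - n - 2) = (n + 1)*(n + 3)*(n - 2)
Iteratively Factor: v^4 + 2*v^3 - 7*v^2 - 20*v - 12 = (v - 3)*(v^3 + 5*v^2 + 8*v + 4) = (v - 3)*(v + 2)*(v^2 + 3*v + 2) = (v - 3)*(v + 1)*(v + 2)*(v + 2)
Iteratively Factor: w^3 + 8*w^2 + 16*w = (w + 4)*(w^2 + 4*w) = (w + 4)^2*(w)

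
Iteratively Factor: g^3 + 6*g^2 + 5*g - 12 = (g + 3)*(g^2 + 3*g - 4) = (g - 1)*(g + 3)*(g + 4)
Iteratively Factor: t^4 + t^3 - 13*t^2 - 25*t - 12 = (t - 4)*(t^3 + 5*t^2 + 7*t + 3) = (t - 4)*(t + 3)*(t^2 + 2*t + 1) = (t - 4)*(t + 1)*(t + 3)*(t + 1)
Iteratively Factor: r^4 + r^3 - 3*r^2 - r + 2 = (r - 1)*(r^3 + 2*r^2 - r - 2) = (r - 1)*(r + 2)*(r^2 - 1) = (r - 1)^2*(r + 2)*(r + 1)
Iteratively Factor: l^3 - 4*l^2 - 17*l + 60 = (l - 5)*(l^2 + l - 12) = (l - 5)*(l - 3)*(l + 4)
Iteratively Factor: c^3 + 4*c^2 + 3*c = (c + 1)*(c^2 + 3*c) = c*(c + 1)*(c + 3)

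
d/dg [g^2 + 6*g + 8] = 2*g + 6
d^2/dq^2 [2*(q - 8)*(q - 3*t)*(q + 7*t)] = 12*q + 16*t - 32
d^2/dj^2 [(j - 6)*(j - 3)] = 2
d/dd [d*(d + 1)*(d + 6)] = 3*d^2 + 14*d + 6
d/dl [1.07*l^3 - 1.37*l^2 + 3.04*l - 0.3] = 3.21*l^2 - 2.74*l + 3.04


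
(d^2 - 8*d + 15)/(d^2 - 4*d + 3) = (d - 5)/(d - 1)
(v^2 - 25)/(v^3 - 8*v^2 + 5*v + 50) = (v + 5)/(v^2 - 3*v - 10)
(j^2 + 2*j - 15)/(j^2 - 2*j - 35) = (j - 3)/(j - 7)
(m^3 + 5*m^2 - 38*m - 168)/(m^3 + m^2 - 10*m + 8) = (m^2 + m - 42)/(m^2 - 3*m + 2)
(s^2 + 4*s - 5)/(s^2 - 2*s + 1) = (s + 5)/(s - 1)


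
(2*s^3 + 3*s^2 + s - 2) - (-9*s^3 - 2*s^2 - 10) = 11*s^3 + 5*s^2 + s + 8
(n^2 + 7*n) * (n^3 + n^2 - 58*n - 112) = n^5 + 8*n^4 - 51*n^3 - 518*n^2 - 784*n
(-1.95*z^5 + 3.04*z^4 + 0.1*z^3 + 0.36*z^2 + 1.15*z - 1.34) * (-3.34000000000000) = 6.513*z^5 - 10.1536*z^4 - 0.334*z^3 - 1.2024*z^2 - 3.841*z + 4.4756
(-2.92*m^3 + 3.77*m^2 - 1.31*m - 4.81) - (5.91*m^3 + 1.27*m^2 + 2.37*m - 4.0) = -8.83*m^3 + 2.5*m^2 - 3.68*m - 0.81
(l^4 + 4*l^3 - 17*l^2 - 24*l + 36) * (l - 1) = l^5 + 3*l^4 - 21*l^3 - 7*l^2 + 60*l - 36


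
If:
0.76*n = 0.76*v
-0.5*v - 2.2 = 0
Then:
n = -4.40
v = -4.40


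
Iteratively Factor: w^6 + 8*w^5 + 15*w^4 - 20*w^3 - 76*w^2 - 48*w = (w + 1)*(w^5 + 7*w^4 + 8*w^3 - 28*w^2 - 48*w) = w*(w + 1)*(w^4 + 7*w^3 + 8*w^2 - 28*w - 48) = w*(w - 2)*(w + 1)*(w^3 + 9*w^2 + 26*w + 24) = w*(w - 2)*(w + 1)*(w + 4)*(w^2 + 5*w + 6) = w*(w - 2)*(w + 1)*(w + 2)*(w + 4)*(w + 3)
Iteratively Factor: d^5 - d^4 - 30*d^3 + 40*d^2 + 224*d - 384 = (d - 2)*(d^4 + d^3 - 28*d^2 - 16*d + 192) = (d - 3)*(d - 2)*(d^3 + 4*d^2 - 16*d - 64) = (d - 4)*(d - 3)*(d - 2)*(d^2 + 8*d + 16) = (d - 4)*(d - 3)*(d - 2)*(d + 4)*(d + 4)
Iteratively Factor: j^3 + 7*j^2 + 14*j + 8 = (j + 2)*(j^2 + 5*j + 4) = (j + 2)*(j + 4)*(j + 1)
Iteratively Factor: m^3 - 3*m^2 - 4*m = (m)*(m^2 - 3*m - 4) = m*(m + 1)*(m - 4)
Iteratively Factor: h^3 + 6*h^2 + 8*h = (h + 2)*(h^2 + 4*h) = (h + 2)*(h + 4)*(h)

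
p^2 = p^2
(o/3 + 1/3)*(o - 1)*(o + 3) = o^3/3 + o^2 - o/3 - 1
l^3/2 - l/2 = l*(l/2 + 1/2)*(l - 1)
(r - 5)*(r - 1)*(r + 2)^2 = r^4 - 2*r^3 - 15*r^2 - 4*r + 20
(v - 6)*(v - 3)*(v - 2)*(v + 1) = v^4 - 10*v^3 + 25*v^2 - 36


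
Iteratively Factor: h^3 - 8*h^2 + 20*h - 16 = (h - 4)*(h^2 - 4*h + 4) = (h - 4)*(h - 2)*(h - 2)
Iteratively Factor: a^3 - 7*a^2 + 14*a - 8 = (a - 4)*(a^2 - 3*a + 2) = (a - 4)*(a - 2)*(a - 1)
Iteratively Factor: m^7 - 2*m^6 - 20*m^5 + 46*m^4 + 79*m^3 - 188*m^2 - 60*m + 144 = (m + 1)*(m^6 - 3*m^5 - 17*m^4 + 63*m^3 + 16*m^2 - 204*m + 144) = (m - 1)*(m + 1)*(m^5 - 2*m^4 - 19*m^3 + 44*m^2 + 60*m - 144) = (m - 2)*(m - 1)*(m + 1)*(m^4 - 19*m^2 + 6*m + 72) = (m - 2)*(m - 1)*(m + 1)*(m + 2)*(m^3 - 2*m^2 - 15*m + 36) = (m - 3)*(m - 2)*(m - 1)*(m + 1)*(m + 2)*(m^2 + m - 12) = (m - 3)*(m - 2)*(m - 1)*(m + 1)*(m + 2)*(m + 4)*(m - 3)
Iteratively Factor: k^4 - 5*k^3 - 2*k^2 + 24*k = (k - 4)*(k^3 - k^2 - 6*k) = (k - 4)*(k - 3)*(k^2 + 2*k) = k*(k - 4)*(k - 3)*(k + 2)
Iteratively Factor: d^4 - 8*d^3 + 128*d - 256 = (d - 4)*(d^3 - 4*d^2 - 16*d + 64) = (d - 4)*(d + 4)*(d^2 - 8*d + 16) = (d - 4)^2*(d + 4)*(d - 4)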